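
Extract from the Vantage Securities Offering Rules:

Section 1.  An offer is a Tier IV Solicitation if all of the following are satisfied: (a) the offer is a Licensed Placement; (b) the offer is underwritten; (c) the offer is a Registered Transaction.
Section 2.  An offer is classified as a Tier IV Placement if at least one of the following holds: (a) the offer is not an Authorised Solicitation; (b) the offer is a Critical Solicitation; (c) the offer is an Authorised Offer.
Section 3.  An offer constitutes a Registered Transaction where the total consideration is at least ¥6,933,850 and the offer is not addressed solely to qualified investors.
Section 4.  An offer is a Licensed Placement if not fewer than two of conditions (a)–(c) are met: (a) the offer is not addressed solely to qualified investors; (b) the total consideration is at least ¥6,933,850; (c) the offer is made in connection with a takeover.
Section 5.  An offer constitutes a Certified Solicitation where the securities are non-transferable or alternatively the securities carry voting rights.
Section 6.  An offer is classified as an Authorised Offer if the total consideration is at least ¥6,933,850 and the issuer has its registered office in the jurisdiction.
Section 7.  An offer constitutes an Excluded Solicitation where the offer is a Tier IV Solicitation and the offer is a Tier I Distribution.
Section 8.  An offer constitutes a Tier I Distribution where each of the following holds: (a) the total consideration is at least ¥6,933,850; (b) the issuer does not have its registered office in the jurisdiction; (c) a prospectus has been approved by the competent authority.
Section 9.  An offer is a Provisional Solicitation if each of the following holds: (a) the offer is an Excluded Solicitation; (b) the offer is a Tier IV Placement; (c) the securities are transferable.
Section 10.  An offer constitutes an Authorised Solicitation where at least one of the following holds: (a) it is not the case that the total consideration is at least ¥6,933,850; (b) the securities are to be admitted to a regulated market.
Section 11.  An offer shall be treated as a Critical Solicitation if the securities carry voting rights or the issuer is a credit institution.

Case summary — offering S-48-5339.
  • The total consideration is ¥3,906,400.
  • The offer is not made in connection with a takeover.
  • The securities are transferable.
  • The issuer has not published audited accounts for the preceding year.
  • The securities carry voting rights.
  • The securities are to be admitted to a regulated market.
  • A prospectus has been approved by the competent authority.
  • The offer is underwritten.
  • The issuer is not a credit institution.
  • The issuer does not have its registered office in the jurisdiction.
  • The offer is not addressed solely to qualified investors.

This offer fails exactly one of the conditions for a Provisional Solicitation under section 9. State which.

Under section 4: the offer is not addressed solely to qualified investors? yes; total consideration: ¥3,906,400 ≥ ¥6,933,850? no; the offer is made in connection with a takeover? no — 1 of 3 hold (need ≥2) → not satisfied.
Under section 3: total consideration: ¥3,906,400 ≥ ¥6,933,850? no; and the offer is not addressed solely to qualified investors? yes. So the offer is not a Registered Transaction.
Under section 1: Licensed Placement (section 4)? no; and the offer is underwritten? yes; and Registered Transaction (section 3)? no. So the offer is not a Tier IV Solicitation.
Under section 8: total consideration: ¥3,906,400 ≥ ¥6,933,850? no; and the issuer does not have its registered office in the jurisdiction? yes; and a prospectus has been approved by the competent authority? yes. So the offer is not a Tier I Distribution.
Under section 7: Tier IV Solicitation (section 1)? no; and Tier I Distribution (section 8)? no. So the offer is not an Excluded Solicitation.
Under section 10: total consideration: ¥3,906,400 ≥ ¥6,933,850? no, so negated condition yes; or the securities are to be admitted to a regulated market? yes. So the offer is an Authorised Solicitation.
Under section 11: the securities carry voting rights? yes; or the issuer is a credit institution? no. So the offer is a Critical Solicitation.
Under section 6: total consideration: ¥3,906,400 ≥ ¥6,933,850? no; and the issuer has its registered office in the jurisdiction? no. So the offer is not an Authorised Offer.
Under section 2: not an Authorised Solicitation (section 10)? no; or Critical Solicitation (section 11)? yes; or Authorised Offer (section 6)? no. So the offer is a Tier IV Placement.
Under section 9: Excluded Solicitation (section 7)? no; and Tier IV Placement (section 2)? yes; and the securities are transferable? yes. So the offer is not a Provisional Solicitation.

Excluded Solicitation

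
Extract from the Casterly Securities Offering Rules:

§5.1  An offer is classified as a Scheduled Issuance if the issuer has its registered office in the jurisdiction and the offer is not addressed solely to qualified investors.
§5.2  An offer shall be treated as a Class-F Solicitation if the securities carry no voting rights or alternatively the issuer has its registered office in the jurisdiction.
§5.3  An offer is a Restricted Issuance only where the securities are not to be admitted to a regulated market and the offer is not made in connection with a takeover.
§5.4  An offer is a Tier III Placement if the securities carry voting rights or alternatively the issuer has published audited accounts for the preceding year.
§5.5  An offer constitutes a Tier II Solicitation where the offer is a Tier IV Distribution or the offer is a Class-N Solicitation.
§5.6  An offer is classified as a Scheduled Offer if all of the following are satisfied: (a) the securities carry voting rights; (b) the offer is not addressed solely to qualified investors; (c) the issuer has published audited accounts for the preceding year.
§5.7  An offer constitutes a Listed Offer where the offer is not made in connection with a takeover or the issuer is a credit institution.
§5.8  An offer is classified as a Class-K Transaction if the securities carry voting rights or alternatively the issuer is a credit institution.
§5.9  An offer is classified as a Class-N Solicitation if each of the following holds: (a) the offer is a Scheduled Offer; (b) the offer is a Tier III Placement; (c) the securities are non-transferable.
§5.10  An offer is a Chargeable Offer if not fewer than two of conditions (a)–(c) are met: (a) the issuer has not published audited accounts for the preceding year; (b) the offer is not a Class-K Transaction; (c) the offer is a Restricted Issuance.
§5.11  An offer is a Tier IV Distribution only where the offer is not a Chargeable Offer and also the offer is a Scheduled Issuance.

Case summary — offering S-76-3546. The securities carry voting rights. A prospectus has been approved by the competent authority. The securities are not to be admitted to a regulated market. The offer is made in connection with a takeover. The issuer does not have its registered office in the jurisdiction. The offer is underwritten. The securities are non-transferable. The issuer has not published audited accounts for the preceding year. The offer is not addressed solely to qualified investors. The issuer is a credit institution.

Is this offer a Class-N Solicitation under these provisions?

Under §5.6: the securities carry voting rights? yes; and the offer is not addressed solely to qualified investors? yes; and the issuer has published audited accounts for the preceding year? no. So the offer is not a Scheduled Offer.
Under §5.4: the securities carry voting rights? yes; or the issuer has published audited accounts for the preceding year? no. So the offer is a Tier III Placement.
Under §5.9: Scheduled Offer (§5.6)? no; and Tier III Placement (§5.4)? yes; and the securities are non-transferable? yes. So the offer is not a Class-N Solicitation.

No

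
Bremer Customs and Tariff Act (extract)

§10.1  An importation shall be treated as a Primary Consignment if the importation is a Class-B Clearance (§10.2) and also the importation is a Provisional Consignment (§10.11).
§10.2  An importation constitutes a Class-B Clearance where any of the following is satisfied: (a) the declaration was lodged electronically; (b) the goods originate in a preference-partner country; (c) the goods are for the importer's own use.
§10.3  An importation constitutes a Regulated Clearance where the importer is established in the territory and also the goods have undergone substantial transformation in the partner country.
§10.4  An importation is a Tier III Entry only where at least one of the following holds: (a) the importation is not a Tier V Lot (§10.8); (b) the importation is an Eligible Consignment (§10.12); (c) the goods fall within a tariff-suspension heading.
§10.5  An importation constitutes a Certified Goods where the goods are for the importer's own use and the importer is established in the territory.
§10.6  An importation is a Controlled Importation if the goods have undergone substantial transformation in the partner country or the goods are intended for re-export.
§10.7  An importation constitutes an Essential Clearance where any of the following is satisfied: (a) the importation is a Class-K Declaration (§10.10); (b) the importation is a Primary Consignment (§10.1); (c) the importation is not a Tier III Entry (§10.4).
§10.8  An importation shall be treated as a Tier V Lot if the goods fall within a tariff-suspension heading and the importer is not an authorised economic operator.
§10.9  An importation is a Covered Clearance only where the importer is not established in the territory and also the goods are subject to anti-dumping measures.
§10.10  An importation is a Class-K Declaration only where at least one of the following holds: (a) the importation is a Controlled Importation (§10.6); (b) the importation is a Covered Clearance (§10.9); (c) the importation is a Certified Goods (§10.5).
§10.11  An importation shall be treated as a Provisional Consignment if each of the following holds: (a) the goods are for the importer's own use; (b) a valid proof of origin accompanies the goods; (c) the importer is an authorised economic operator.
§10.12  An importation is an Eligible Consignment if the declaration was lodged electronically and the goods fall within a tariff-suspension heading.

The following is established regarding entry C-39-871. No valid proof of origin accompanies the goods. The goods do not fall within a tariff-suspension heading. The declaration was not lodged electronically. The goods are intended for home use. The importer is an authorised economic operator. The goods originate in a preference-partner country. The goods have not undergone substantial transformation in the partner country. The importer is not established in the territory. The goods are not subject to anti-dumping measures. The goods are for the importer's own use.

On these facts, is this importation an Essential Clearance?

No

§10.6 — Controlled Importation: [the goods have undergone substantial transformation in the partner country? no] OR [the goods are intended for re-export? no] → not satisfied.
§10.9 — Covered Clearance: [the importer is not established in the territory? yes] AND [the goods are subject to anti-dumping measures? no] → not satisfied.
§10.5 — Certified Goods: [the goods are for the importer's own use? yes] AND [the importer is established in the territory? no] → not satisfied.
§10.10 — Class-K Declaration: [Controlled Importation (§10.6)? no] OR [Covered Clearance (§10.9)? no] OR [Certified Goods (§10.5)? no] → not satisfied.
§10.2 — Class-B Clearance: [the declaration was lodged electronically? no] OR [the goods originate in a preference-partner country? yes] OR [the goods are for the importer's own use? yes] → satisfied.
§10.11 — Provisional Consignment: [the goods are for the importer's own use? yes] AND [a valid proof of origin accompanies the goods? no] AND [the importer is an authorised economic operator? yes] → not satisfied.
§10.1 — Primary Consignment: [Class-B Clearance (§10.2)? yes] AND [Provisional Consignment (§10.11)? no] → not satisfied.
§10.8 — Tier V Lot: [the goods fall within a tariff-suspension heading? no] AND [the importer is not an authorised economic operator? no] → not satisfied.
§10.12 — Eligible Consignment: [the declaration was lodged electronically? no] AND [the goods fall within a tariff-suspension heading? no] → not satisfied.
§10.4 — Tier III Entry: [not a Tier V Lot (§10.8)? yes] OR [Eligible Consignment (§10.12)? no] OR [the goods fall within a tariff-suspension heading? no] → satisfied.
§10.7 — Essential Clearance: [Class-K Declaration (§10.10)? no] OR [Primary Consignment (§10.1)? no] OR [not a Tier III Entry (§10.4)? no] → not satisfied.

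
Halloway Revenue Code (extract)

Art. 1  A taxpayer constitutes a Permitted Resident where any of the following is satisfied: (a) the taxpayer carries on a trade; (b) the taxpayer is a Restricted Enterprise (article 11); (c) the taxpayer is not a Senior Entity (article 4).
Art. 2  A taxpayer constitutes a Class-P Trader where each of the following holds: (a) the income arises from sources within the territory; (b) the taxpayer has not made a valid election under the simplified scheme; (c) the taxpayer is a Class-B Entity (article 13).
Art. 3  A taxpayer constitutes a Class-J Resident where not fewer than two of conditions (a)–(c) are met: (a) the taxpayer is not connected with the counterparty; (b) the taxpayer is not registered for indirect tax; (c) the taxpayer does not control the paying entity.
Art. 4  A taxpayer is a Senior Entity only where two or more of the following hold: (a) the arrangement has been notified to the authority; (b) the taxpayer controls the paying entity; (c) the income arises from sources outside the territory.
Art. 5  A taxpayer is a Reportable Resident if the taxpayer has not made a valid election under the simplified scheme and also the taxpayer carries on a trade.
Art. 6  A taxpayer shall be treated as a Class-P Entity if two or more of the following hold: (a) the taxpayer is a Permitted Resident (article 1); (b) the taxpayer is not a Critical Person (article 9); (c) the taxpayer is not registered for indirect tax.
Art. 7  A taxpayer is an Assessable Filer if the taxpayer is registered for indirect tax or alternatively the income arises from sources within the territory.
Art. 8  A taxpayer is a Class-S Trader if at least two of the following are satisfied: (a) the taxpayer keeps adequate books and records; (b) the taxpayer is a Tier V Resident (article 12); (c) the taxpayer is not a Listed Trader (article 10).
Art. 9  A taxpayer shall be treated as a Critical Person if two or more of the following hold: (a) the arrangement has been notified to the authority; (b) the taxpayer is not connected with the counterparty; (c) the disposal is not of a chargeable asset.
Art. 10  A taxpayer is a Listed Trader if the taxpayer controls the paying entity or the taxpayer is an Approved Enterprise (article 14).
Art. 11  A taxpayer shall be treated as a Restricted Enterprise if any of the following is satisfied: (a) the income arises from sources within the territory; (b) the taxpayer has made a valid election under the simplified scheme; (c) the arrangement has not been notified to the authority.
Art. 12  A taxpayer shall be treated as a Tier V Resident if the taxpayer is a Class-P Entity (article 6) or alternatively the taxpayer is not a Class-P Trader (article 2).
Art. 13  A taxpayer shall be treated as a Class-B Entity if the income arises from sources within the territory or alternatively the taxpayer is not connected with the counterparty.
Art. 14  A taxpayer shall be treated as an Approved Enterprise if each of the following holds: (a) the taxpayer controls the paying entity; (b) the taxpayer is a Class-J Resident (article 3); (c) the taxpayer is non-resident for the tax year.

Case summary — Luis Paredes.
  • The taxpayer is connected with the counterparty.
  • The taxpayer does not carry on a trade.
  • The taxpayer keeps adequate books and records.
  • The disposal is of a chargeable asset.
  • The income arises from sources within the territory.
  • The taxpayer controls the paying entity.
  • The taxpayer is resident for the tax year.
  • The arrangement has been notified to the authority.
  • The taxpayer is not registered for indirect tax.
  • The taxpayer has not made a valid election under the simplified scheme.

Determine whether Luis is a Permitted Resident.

Under article 11: the income arises from sources within the territory? yes; or the taxpayer has made a valid election under the simplified scheme? no; or the arrangement has not been notified to the authority? no. So the taxpayer is a Restricted Enterprise.
Under article 4: the arrangement has been notified to the authority? yes; the taxpayer controls the paying entity? yes; the income arises from sources outside the territory? no — 2 of 3 hold (need ≥2) → satisfied.
Under article 1: the taxpayer carries on a trade? no; or Restricted Enterprise (article 11)? yes; or not a Senior Entity (article 4)? no. So the taxpayer is a Permitted Resident.

Yes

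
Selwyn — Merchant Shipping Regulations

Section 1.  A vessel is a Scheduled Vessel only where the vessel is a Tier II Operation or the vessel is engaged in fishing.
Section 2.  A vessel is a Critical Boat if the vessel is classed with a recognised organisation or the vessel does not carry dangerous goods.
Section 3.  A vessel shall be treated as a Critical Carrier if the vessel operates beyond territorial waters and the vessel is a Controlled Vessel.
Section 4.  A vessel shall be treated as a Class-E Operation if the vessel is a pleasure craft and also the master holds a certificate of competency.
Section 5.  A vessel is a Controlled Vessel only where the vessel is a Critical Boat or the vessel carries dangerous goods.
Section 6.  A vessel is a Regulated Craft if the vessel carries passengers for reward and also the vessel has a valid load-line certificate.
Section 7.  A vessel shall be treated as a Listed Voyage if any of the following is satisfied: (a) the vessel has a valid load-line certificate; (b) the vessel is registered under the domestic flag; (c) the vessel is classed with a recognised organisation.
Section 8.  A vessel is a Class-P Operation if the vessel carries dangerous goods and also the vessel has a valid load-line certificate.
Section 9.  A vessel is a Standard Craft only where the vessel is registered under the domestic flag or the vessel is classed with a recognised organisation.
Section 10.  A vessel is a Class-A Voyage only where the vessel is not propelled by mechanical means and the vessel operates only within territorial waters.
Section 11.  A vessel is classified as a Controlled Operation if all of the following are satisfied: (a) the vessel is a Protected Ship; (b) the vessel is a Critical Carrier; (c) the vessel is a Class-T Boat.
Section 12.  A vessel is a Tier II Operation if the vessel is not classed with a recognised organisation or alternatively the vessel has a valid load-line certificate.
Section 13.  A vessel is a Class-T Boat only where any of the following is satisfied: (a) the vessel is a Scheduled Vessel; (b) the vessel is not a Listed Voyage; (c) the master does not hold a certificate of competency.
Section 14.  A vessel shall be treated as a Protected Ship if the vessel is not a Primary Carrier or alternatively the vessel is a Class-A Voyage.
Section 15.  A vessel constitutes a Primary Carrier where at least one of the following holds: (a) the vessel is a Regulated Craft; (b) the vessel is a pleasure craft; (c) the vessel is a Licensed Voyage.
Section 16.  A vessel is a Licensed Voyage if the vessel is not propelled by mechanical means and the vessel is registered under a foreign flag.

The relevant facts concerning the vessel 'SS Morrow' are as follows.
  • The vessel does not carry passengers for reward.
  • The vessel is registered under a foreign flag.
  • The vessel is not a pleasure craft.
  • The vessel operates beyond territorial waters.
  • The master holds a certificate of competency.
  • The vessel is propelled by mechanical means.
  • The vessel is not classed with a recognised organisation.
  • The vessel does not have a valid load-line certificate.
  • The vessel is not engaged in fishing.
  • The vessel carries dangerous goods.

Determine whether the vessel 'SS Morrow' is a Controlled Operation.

section 6 — Regulated Craft: [the vessel carries passengers for reward? no] AND [the vessel has a valid load-line certificate? no] → not satisfied.
section 16 — Licensed Voyage: [the vessel is not propelled by mechanical means? no] AND [the vessel is registered under a foreign flag? yes] → not satisfied.
section 15 — Primary Carrier: [Regulated Craft (section 6)? no] OR [the vessel is a pleasure craft? no] OR [Licensed Voyage (section 16)? no] → not satisfied.
section 10 — Class-A Voyage: [the vessel is not propelled by mechanical means? no] AND [the vessel operates only within territorial waters? no] → not satisfied.
section 14 — Protected Ship: [not a Primary Carrier (section 15)? yes] OR [Class-A Voyage (section 10)? no] → satisfied.
section 2 — Critical Boat: [the vessel is classed with a recognised organisation? no] OR [the vessel does not carry dangerous goods? no] → not satisfied.
section 5 — Controlled Vessel: [Critical Boat (section 2)? no] OR [the vessel carries dangerous goods? yes] → satisfied.
section 3 — Critical Carrier: [the vessel operates beyond territorial waters? yes] AND [Controlled Vessel (section 5)? yes] → satisfied.
section 12 — Tier II Operation: [the vessel is not classed with a recognised organisation? yes] OR [the vessel has a valid load-line certificate? no] → satisfied.
section 1 — Scheduled Vessel: [Tier II Operation (section 12)? yes] OR [the vessel is engaged in fishing? no] → satisfied.
section 7 — Listed Voyage: [the vessel has a valid load-line certificate? no] OR [the vessel is registered under the domestic flag? no] OR [the vessel is classed with a recognised organisation? no] → not satisfied.
section 13 — Class-T Boat: [Scheduled Vessel (section 1)? yes] OR [not a Listed Voyage (section 7)? yes] OR [the master does not hold a certificate of competency? no] → satisfied.
section 11 — Controlled Operation: [Protected Ship (section 14)? yes] AND [Critical Carrier (section 3)? yes] AND [Class-T Boat (section 13)? yes] → satisfied.

Yes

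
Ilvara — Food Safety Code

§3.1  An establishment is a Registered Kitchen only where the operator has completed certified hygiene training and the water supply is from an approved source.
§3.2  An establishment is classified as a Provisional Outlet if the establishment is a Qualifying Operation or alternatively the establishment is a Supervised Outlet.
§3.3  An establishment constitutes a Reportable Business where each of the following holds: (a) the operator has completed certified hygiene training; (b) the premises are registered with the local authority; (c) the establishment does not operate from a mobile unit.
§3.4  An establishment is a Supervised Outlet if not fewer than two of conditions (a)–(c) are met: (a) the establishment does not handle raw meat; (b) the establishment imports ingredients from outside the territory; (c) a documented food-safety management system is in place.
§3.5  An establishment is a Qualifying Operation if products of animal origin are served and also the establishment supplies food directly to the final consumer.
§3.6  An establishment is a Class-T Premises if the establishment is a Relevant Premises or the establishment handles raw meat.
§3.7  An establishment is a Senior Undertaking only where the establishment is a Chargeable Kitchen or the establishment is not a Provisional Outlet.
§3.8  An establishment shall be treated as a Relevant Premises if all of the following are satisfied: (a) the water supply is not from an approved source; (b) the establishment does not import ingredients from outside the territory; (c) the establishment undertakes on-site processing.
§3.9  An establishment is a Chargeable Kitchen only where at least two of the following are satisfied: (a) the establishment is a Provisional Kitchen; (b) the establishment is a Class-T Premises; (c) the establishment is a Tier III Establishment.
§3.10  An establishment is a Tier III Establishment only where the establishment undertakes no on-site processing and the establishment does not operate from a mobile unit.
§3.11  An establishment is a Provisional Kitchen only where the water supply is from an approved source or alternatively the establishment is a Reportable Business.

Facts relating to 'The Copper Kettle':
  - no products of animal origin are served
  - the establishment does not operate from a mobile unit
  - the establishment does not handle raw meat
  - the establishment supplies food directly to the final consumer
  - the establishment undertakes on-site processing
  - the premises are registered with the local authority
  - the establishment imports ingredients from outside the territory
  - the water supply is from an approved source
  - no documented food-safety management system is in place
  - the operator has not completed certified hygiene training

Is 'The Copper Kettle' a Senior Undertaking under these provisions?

Under §3.3: the operator has completed certified hygiene training? no; and the premises are registered with the local authority? yes; and the establishment does not operate from a mobile unit? yes. So the establishment is not a Reportable Business.
Under §3.11: the water supply is from an approved source? yes; or Reportable Business (§3.3)? no. So the establishment is a Provisional Kitchen.
Under §3.8: the water supply is not from an approved source? no; and the establishment does not import ingredients from outside the territory? no; and the establishment undertakes on-site processing? yes. So the establishment is not a Relevant Premises.
Under §3.6: Relevant Premises (§3.8)? no; or the establishment handles raw meat? no. So the establishment is not a Class-T Premises.
Under §3.10: the establishment undertakes no on-site processing? no; and the establishment does not operate from a mobile unit? yes. So the establishment is not a Tier III Establishment.
Under §3.9: Provisional Kitchen (§3.11)? yes; Class-T Premises (§3.6)? no; Tier III Establishment (§3.10)? no — 1 of 3 hold (need ≥2) → not satisfied.
Under §3.5: products of animal origin are served? no; and the establishment supplies food directly to the final consumer? yes. So the establishment is not a Qualifying Operation.
Under §3.4: the establishment does not handle raw meat? yes; the establishment imports ingredients from outside the territory? yes; a documented food-safety management system is in place? no — 2 of 3 hold (need ≥2) → satisfied.
Under §3.2: Qualifying Operation (§3.5)? no; or Supervised Outlet (§3.4)? yes. So the establishment is a Provisional Outlet.
Under §3.7: Chargeable Kitchen (§3.9)? no; or not a Provisional Outlet (§3.2)? no. So the establishment is not a Senior Undertaking.

No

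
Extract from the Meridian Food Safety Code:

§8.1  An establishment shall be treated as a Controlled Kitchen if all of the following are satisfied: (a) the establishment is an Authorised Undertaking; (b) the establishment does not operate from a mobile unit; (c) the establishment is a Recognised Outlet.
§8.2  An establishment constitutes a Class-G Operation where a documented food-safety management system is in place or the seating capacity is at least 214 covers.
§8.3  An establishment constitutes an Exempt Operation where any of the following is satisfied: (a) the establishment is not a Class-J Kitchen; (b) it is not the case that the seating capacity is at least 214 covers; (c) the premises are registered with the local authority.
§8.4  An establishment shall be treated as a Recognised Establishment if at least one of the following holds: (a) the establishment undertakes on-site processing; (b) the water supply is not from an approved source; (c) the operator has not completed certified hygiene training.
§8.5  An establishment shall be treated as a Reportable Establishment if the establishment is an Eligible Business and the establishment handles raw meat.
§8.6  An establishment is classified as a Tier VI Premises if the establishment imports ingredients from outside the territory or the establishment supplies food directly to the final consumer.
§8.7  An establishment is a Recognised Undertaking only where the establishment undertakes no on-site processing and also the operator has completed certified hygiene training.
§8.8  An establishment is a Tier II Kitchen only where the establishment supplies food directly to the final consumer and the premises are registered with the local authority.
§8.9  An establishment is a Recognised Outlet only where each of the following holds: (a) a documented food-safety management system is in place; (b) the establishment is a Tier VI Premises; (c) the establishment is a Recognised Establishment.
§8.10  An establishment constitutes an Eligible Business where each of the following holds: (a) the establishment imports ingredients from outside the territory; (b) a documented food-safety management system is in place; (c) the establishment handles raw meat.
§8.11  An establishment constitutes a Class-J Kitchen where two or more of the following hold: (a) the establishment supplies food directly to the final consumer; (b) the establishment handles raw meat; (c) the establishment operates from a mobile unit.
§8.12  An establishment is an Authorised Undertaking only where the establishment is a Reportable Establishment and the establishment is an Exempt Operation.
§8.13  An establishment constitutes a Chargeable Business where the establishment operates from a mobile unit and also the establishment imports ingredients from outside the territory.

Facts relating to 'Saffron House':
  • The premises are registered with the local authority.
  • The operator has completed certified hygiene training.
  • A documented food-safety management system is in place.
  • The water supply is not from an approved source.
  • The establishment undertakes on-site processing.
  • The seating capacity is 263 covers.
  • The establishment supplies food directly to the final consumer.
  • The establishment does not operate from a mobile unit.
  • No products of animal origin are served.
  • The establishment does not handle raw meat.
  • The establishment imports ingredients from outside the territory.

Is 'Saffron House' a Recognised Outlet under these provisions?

Yes

§8.6 — Tier VI Premises: [the establishment imports ingredients from outside the territory? yes] OR [the establishment supplies food directly to the final consumer? yes] → satisfied.
§8.4 — Recognised Establishment: [the establishment undertakes on-site processing? yes] OR [the water supply is not from an approved source? yes] OR [the operator has not completed certified hygiene training? no] → satisfied.
§8.9 — Recognised Outlet: [a documented food-safety management system is in place? yes] AND [Tier VI Premises (§8.6)? yes] AND [Recognised Establishment (§8.4)? yes] → satisfied.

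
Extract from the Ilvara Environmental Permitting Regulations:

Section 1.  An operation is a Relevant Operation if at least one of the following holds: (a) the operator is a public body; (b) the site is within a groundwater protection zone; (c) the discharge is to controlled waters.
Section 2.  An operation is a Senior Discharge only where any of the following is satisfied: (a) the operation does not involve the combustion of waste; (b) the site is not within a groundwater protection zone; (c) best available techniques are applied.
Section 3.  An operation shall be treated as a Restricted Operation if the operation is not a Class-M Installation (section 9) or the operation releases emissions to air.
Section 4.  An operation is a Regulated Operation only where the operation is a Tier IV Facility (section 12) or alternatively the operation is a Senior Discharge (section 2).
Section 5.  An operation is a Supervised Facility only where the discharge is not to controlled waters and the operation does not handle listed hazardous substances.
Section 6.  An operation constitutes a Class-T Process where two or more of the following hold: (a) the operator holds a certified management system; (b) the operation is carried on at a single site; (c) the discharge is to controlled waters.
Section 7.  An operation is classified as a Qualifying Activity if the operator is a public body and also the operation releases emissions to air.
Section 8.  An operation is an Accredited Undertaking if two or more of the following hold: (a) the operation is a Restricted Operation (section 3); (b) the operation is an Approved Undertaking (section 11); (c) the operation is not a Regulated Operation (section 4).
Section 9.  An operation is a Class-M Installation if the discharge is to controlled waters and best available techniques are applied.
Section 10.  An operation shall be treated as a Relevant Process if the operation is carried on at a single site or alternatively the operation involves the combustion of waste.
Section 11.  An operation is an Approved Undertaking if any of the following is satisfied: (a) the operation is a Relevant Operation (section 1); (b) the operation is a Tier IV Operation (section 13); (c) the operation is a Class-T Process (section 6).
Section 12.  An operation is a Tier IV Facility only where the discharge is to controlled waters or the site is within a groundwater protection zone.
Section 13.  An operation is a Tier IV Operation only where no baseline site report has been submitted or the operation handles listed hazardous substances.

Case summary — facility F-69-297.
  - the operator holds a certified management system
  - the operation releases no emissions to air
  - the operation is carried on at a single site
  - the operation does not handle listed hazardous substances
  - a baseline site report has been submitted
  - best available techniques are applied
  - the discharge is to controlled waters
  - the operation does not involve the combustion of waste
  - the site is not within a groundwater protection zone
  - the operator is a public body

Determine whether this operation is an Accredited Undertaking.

section 9 — Class-M Installation: [the discharge is to controlled waters? yes] AND [best available techniques are applied? yes] → satisfied.
section 3 — Restricted Operation: [not a Class-M Installation (section 9)? no] OR [the operation releases emissions to air? no] → not satisfied.
section 1 — Relevant Operation: [the operator is a public body? yes] OR [the site is within a groundwater protection zone? no] OR [the discharge is to controlled waters? yes] → satisfied.
section 13 — Tier IV Operation: [no baseline site report has been submitted? no] OR [the operation handles listed hazardous substances? no] → not satisfied.
section 6 — Class-T Process: the operator holds a certified management system? yes; the operation is carried on at a single site? yes; the discharge is to controlled waters? yes — 3 of 3 hold (need ≥2) → satisfied.
section 11 — Approved Undertaking: [Relevant Operation (section 1)? yes] OR [Tier IV Operation (section 13)? no] OR [Class-T Process (section 6)? yes] → satisfied.
section 12 — Tier IV Facility: [the discharge is to controlled waters? yes] OR [the site is within a groundwater protection zone? no] → satisfied.
section 2 — Senior Discharge: [the operation does not involve the combustion of waste? yes] OR [the site is not within a groundwater protection zone? yes] OR [best available techniques are applied? yes] → satisfied.
section 4 — Regulated Operation: [Tier IV Facility (section 12)? yes] OR [Senior Discharge (section 2)? yes] → satisfied.
section 8 — Accredited Undertaking: Restricted Operation (section 3)? no; Approved Undertaking (section 11)? yes; not a Regulated Operation (section 4)? no — 1 of 3 hold (need ≥2) → not satisfied.

No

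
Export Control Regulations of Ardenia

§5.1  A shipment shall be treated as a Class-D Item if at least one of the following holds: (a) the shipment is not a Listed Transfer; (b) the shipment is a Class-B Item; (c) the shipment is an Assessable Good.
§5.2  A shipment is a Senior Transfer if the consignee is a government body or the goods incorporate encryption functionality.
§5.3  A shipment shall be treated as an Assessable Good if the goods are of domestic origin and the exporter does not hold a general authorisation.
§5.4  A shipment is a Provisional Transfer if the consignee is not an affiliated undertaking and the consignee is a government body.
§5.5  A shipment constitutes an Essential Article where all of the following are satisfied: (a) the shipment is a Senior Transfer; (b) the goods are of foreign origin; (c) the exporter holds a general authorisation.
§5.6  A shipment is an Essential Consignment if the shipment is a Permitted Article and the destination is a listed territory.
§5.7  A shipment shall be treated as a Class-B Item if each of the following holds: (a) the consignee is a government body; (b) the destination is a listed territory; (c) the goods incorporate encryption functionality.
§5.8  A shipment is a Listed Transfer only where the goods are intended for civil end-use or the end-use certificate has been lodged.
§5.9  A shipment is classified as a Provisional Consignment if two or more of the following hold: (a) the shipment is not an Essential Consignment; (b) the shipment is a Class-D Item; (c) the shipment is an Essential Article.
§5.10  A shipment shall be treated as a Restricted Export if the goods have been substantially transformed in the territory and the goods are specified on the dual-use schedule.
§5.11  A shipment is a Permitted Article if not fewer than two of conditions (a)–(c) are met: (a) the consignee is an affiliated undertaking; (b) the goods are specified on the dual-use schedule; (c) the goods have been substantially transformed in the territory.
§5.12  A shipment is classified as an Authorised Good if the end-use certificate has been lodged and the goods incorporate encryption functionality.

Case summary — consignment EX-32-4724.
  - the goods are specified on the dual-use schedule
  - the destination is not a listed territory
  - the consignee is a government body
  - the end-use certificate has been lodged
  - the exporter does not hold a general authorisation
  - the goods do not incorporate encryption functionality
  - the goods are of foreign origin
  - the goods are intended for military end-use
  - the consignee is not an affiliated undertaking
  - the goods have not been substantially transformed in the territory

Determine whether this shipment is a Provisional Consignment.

Under §5.11: the consignee is an affiliated undertaking? no; the goods are specified on the dual-use schedule? yes; the goods have been substantially transformed in the territory? no — 1 of 3 hold (need ≥2) → not satisfied.
Under §5.6: Permitted Article (§5.11)? no; and the destination is a listed territory? no. So the shipment is not an Essential Consignment.
Under §5.8: the goods are intended for civil end-use? no; or the end-use certificate has been lodged? yes. So the shipment is a Listed Transfer.
Under §5.7: the consignee is a government body? yes; and the destination is a listed territory? no; and the goods incorporate encryption functionality? no. So the shipment is not a Class-B Item.
Under §5.3: the goods are of domestic origin? no; and the exporter does not hold a general authorisation? yes. So the shipment is not an Assessable Good.
Under §5.1: not a Listed Transfer (§5.8)? no; or Class-B Item (§5.7)? no; or Assessable Good (§5.3)? no. So the shipment is not a Class-D Item.
Under §5.2: the consignee is a government body? yes; or the goods incorporate encryption functionality? no. So the shipment is a Senior Transfer.
Under §5.5: Senior Transfer (§5.2)? yes; and the goods are of foreign origin? yes; and the exporter holds a general authorisation? no. So the shipment is not an Essential Article.
Under §5.9: not an Essential Consignment (§5.6)? yes; Class-D Item (§5.1)? no; Essential Article (§5.5)? no — 1 of 3 hold (need ≥2) → not satisfied.

No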